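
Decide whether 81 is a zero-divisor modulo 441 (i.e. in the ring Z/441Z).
gcd(81, 441) = 9 > 1, so 81 is not a unit in Z/441Z. In Z/nZ every nonzero non-unit is a zero-divisor: explicitly, take b = 441/gcd = 49 ≠ 0 (mod 441); then 81·49 = 3969 = 9·441, i.e. 81·49 ≡ 0 (mod 441). So 81 is a zero-divisor.

Final answer: YES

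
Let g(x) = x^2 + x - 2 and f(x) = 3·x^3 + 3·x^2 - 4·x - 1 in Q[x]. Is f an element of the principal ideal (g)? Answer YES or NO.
NO

In Q[x] the ideal (g) consists of all multiples of g, so f ∈ (g) iff g | f, i.e. iff the remainder of f on division by g is 0. Divide f by g (g is monic, so eliminate the leading term of the running remainder at each step):
  leading term 3·x^3: subtract (3·x)·g(x) = 3·x^3 + 3·x^2 - 6·x, leaving 2·x - 1
The remainder r(x) = 2·x - 1 ≠ 0 (and deg r < deg g), so g ∤ f, i.e. f ∉ (g).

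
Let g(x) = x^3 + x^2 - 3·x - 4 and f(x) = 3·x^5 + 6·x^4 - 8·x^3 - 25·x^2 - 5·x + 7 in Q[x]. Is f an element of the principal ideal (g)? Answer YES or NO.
In Q[x] the ideal (g) consists of all multiples of g, so f ∈ (g) iff g | f, i.e. iff the remainder of f on division by g is 0. Divide f by g (g is monic, so eliminate the leading term of the running remainder at each step):
  leading term 3·x^5: subtract (3·x^2)·g(x) = 3·x^5 + 3·x^4 - 9·x^3 - 12·x^2, leaving 3·x^4 + x^3 - 13·x^2 - 5·x + 7
  leading term 3·x^4: subtract (3·x)·g(x) = 3·x^4 + 3·x^3 - 9·x^2 - 12·x, leaving -2·x^3 - 4·x^2 + 7·x + 7
  leading term -2·x^3: subtract (-2)·g(x) = -2·x^3 - 2·x^2 + 6·x + 8, leaving -2·x^2 + x - 1
The remainder r(x) = -2·x^2 + x - 1 ≠ 0 (and deg r < deg g), so g ∤ f, i.e. f ∉ (g).

Final answer: NO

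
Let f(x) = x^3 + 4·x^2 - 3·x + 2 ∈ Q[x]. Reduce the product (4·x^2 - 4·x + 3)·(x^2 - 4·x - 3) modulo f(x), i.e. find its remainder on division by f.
First multiply in Q[x] without reducing: a · b = 4·x^4 - 20·x^3 + 7·x^2 - 9. Now divide by f(x) = x^3 + 4·x^2 - 3·x + 2, eliminating the leading term at each step:
  leading term 4·x^4: subtract (4·x)·f(x) = 4·x^4 + 16·x^3 - 12·x^2 + 8·x, leaving -36·x^3 + 19·x^2 - 8·x - 9
  leading term -36·x^3: subtract (-36)·f(x) = -36·x^3 - 144·x^2 + 108·x - 72, leaving 163·x^2 - 116·x + 63
The degree is now < 3, so this is the remainder. Hence a · b ≡ 163·x^2 - 116·x + 63 in Q[x]/(f).

Final answer: a · b ≡ 163·x^2 - 116·x + 63 (mod f(x))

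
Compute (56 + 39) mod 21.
Reduce the summands first: 56 ≡ 14, 39 ≡ 18 (mod 21), so 56 + 39 ≡ 14 + 18 (mod 21). 14 + 18 = 32; 32 = 1·21 + 11, so (56 + 39) mod 21 = 11.

Final answer: 11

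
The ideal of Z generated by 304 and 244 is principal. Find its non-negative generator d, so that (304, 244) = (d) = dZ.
(304, 244) = (4); d = 4

In the PID Z, (a, b) is generated by gcd(a, b). Compute gcd(304, 244) with the extended Euclidean algorithm, tracking rows (r, s, t) with s·304 + t·244 = r:
  row A: (304, 1, 0)   [1·304 + 0·244 = 304]
  row B: (244, 0, 1)   [0·304 + 1·244 = 244]
  304 = 1·244 + 60   → row C = row A − 1·row B = (60, 1, −1)   [check: 1·304 − 1·244 = 60]
  244 = 4·60 + 4   → row D = row B − 4·row C = (4, −4, 5)   [check: −4·304 + 5·244 = 4]
  60 = 15·4 + 0   → remainder 0, stop. gcd = 4 (last nonzero row D).
So gcd(304, 244) = 4, with Bézout identity −4·304 + 5·244 = 4. Containment (⊇): the Bézout identity exhibits 4 as an element of (304, 244), giving (4) ⊆ (304, 244). Containment (⊆): since 4 | 304 and 4 | 244 (304 = 4·76, 244 = 4·61), every Z-linear combination of 304 and 244 is divisible by 4, so (304, 244) ⊆ (4). Therefore (304, 244) = (4), d = 4.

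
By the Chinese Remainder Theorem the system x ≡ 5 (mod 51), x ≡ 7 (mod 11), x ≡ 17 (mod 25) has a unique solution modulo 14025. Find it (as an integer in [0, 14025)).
x ≡ 6992 (mod 14025); the representative in [0, 14025) is 6992

The moduli 51, 11, 25 are pairwise coprime, so by the CRT there is a unique solution mod 51·11·25 = 14025.
Solve by successive substitution. Start with x ≡ 5 (mod 51).
  Combine with x ≡ 7 (mod 11): write x = 5 + 51·t and require 5 + 51·t ≡ 7 (mod 11), i.e. 51·t ≡ 7 − 5 ≡ 2 (mod 11). Since 51^(−1) ≡ 8 (mod 11) (51 ≡ 7 (mod 11)), t ≡ 8·2 ≡ 5 (mod 11). So x ≡ 5 + 51·5 = 260 (mod 561).
  Combine with x ≡ 17 (mod 25): write x = 260 + 561·t and require 260 + 561·t ≡ 17 (mod 25), i.e. 561·t ≡ 17 − 260 ≡ 7 (mod 25). Since 561^(−1) ≡ 16 (mod 25) (561 ≡ 11 (mod 25)), t ≡ 16·7 ≡ 12 (mod 25). So x ≡ 260 + 561·12 = 6992 (mod 14025).
Unique solution in [0, 14025): x = 6992.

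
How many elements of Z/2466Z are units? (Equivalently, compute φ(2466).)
Z/2466Z has φ(2466) = 816 units

An element a ∈ Z/2466Z is a unit iff gcd(a, 2466) = 1, so the number of units is φ(2466). φ is multiplicative, with φ(p^e) = p^e − p^(e−1). Factorise 2466 = 2 · 3^2 · 137. Then
  φ(2466) = (2 − 1) · (3^2 − 3^1) · (137 − 1) = 1 · 6 · 136 = 816.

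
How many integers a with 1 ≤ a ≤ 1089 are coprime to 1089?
660

The number of a ∈ {1, ..., 1089} with gcd(a, 1089) = 1 is by definition Euler's totient φ(1089). φ is multiplicative, with φ(p^e) = p^e − p^(e−1). Factorise 1089 = 3^2 · 11^2. Then
  φ(1089) = (3^2 − 3^1) · (11^2 − 11^1) = 6 · 110 = 660.
So there are 660 such integers.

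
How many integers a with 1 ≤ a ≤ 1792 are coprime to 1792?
768

The number of a ∈ {1, ..., 1792} with gcd(a, 1792) = 1 is by definition Euler's totient φ(1792). φ is multiplicative, with φ(p^e) = p^e − p^(e−1). Factorise 1792 = 2^8 · 7. Then
  φ(1792) = (2^8 − 2^7) · (7 − 1) = 128 · 6 = 768.
So there are 768 such integers.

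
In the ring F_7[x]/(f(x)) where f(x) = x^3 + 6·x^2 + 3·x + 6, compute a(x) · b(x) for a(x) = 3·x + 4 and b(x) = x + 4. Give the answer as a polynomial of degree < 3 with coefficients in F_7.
a · b ≡ 3·x^2 + 2·x + 2 (mod f(x))

Multiply as integer polynomials: a · b = 3·x^2 + 16·x + 16. Reducing coefficients mod 7: a · b ≡ 3·x^2 + 2·x + 2. This already has degree < 3, so no reduction by f is needed. Hence a · b ≡ 3·x^2 + 2·x + 2 in F_7[x]/(f).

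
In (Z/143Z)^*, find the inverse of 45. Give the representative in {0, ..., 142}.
Apply the extended Euclidean algorithm to (143, 45), tracking rows (r, s, t) with s·143 + t·45 = r. Each division r_prev = q·r_cur + r_new produces the new row as (previous row) − q·(current row):
  row A: (143, 1, 0)   [1·143 + 0·45 = 143]
  row B: (45, 0, 1)   [0·143 + 1·45 = 45]
  143 = 3·45 + 8   → row C = row A − 3·row B = (8, 1, −3)   [check: 1·143 − 3·45 = 8]
  45 = 5·8 + 5   → row D = row B − 5·row C = (5, −5, 16)   [check: −5·143 + 16·45 = 5]
  8 = 1·5 + 3   → row E = row C − 1·row D = (3, 6, −19)   [check: 6·143 − 19·45 = 3]
  5 = 1·3 + 2   → row F = row D − 1·row E = (2, −11, 35)   [check: −11·143 + 35·45 = 2]
  3 = 1·2 + 1   → row G = row E − 1·row F = (1, 17, −54)   [check: 17·143 − 54·45 = 1]
  2 = 2·1 + 0   → remainder 0, stop. gcd = 1 (last nonzero row G).
The gcd is 1, so 45 is invertible mod 143. The last nonzero row gives 17·143 − 54·45 = 1, so t = −54. So 45^(−1) ≡ −54 ≡ 89 (mod 143). Verify: 45 · 89 = 4005 ≡ 1 (mod 143). ✓

Final answer: 45^(−1) ≡ 89 (mod 143)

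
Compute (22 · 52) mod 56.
24

Both factors are already reduced mod 56. 22 · 52 = 1144. Dividing by 56: 1144 = 20·56 + 24. So (22 · 52) mod 56 = 24.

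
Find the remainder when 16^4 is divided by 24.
Use repeated squaring. Binary(4) = 100. Walk through the bits of the exponent 4 left-to-right: at each bit after the leading one, square the running value, then multiply by 16 if the bit is 1 (always reducing mod 24):
  bit 1 = 1 (leading): start with 16.
  bit 2 = 0: square 16^2 = 256 ≡ 16 (mod 24).
  bit 3 = 0: square 16^2 = 256 ≡ 16 (mod 24).
Final value: 16^4 ≡ 16 (mod 24).

Final answer: 16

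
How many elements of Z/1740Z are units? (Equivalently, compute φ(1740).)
Z/1740Z has φ(1740) = 448 units

An element a ∈ Z/1740Z is a unit iff gcd(a, 1740) = 1, so the number of units is φ(1740). φ is multiplicative, with φ(p^e) = p^e − p^(e−1). Factorise 1740 = 2^2 · 3 · 5 · 29. Then
  φ(1740) = (2^2 − 2^1) · (3 − 1) · (5 − 1) · (29 − 1) = 2 · 2 · 4 · 28 = 448.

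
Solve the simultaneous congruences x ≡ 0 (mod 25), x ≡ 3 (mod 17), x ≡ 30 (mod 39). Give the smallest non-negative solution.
The moduli 25, 17, 39 are pairwise coprime, so by the CRT there is a unique solution mod 25·17·39 = 16575.
Solve by successive substitution. Start with x ≡ 0 (mod 25).
  Combine with x ≡ 3 (mod 17): write x = 25·t and require 25·t ≡ 3 (mod 17). Since 25^(−1) ≡ 15 (mod 17) (25 ≡ 8 (mod 17)), t ≡ 15·3 ≡ 11 (mod 17). So x ≡ 25·11 = 275 (mod 425).
  Combine with x ≡ 30 (mod 39): write x = 275 + 425·t and require 275 + 425·t ≡ 30 (mod 39), i.e. 425·t ≡ 30 − 275 ≡ 28 (mod 39). Since 425^(−1) ≡ 29 (mod 39) (425 ≡ 35 (mod 39)), t ≡ 29·28 ≡ 32 (mod 39). So x ≡ 275 + 425·32 = 13875 (mod 16575).
Unique solution in [0, 16575): x = 13875.

Final answer: x ≡ 13875 (mod 16575); the representative in [0, 16575) is 13875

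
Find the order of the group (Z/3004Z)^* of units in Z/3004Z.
(Z/3004Z)^* consists of the classes a with gcd(a, 3004) = 1, so its order is φ(3004). φ is multiplicative, with φ(p^e) = p^e − p^(e−1). Factorise 3004 = 2^2 · 751. Then
  φ(3004) = (2^2 − 2^1) · (751 − 1) = 2 · 750 = 1500.
Thus |(Z/3004Z)^*| = 1500.

Final answer: |(Z/3004Z)^*| = 1500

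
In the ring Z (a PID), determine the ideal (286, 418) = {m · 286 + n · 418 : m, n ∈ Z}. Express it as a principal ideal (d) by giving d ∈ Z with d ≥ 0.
In the PID Z, (a, b) is generated by gcd(a, b). Compute gcd(418, 286) with the extended Euclidean algorithm, tracking rows (r, s, t) with s·418 + t·286 = r:
  row A: (418, 1, 0)   [1·418 + 0·286 = 418]
  row B: (286, 0, 1)   [0·418 + 1·286 = 286]
  418 = 1·286 + 132   → row C = row A − 1·row B = (132, 1, −1)   [check: 1·418 − 1·286 = 132]
  286 = 2·132 + 22   → row D = row B − 2·row C = (22, −2, 3)   [check: −2·418 + 3·286 = 22]
  132 = 6·22 + 0   → remainder 0, stop. gcd = 22 (last nonzero row D).
So gcd(286, 418) = 22, with Bézout identity −2·418 + 3·286 = 22. Containment (⊇): the Bézout identity exhibits 22 as an element of (286, 418), giving (22) ⊆ (286, 418). Containment (⊆): since 22 | 286 and 22 | 418 (286 = 22·13, 418 = 22·19), every Z-linear combination of 286 and 418 is divisible by 22, so (286, 418) ⊆ (22). Therefore (286, 418) = (22), d = 22.

Final answer: (286, 418) = (22); d = 22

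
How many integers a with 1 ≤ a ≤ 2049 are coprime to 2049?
1364

The number of a ∈ {1, ..., 2049} with gcd(a, 2049) = 1 is by definition Euler's totient φ(2049). φ is multiplicative, with φ(p^e) = p^e − p^(e−1). Factorise 2049 = 3 · 683. Then
  φ(2049) = (3 − 1) · (683 − 1) = 2 · 682 = 1364.
So there are 1364 such integers.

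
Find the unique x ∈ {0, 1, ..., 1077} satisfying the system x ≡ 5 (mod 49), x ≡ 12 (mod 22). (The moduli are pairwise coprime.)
x ≡ 936 (mod 1078); the representative in [0, 1078) is 936

The moduli 49, 22 are pairwise coprime, so by the CRT there is a unique solution mod 49·22 = 1078.
Solve by successive substitution. Start with x ≡ 5 (mod 49).
  Combine with x ≡ 12 (mod 22): write x = 5 + 49·t and require 5 + 49·t ≡ 12 (mod 22), i.e. 49·t ≡ 12 − 5 ≡ 7 (mod 22). Since 49^(−1) ≡ 9 (mod 22) (49 ≡ 5 (mod 22)), t ≡ 9·7 ≡ 19 (mod 22). So x ≡ 5 + 49·19 = 936 (mod 1078).
Unique solution in [0, 1078): x = 936.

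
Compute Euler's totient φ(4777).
φ is multiplicative, with φ(p^e) = p^e − p^(e−1). Factorise 4777 = 17 · 281. Then
  φ(4777) = (17 − 1) · (281 − 1) = 16 · 280 = 4480.

Final answer: φ(4777) = 4480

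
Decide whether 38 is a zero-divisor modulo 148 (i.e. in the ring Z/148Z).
YES

gcd(38, 148) = 2 > 1, so 38 is not a unit in Z/148Z. In Z/nZ every nonzero non-unit is a zero-divisor: explicitly, take b = 148/gcd = 74 ≠ 0 (mod 148); then 38·74 = 2812 = 19·148, i.e. 38·74 ≡ 0 (mod 148). So 38 is a zero-divisor.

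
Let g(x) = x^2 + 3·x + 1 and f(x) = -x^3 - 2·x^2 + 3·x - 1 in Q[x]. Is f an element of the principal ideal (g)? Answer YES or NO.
NO

In Q[x] the ideal (g) consists of all multiples of g, so f ∈ (g) iff g | f, i.e. iff the remainder of f on division by g is 0. Divide f by g (g is monic, so eliminate the leading term of the running remainder at each step):
  leading term -x^3: subtract (-x)·g(x) = -x^3 - 3·x^2 - x, leaving x^2 + 4·x - 1
  leading term x^2: subtract (1)·g(x) = x^2 + 3·x + 1, leaving x - 2
The remainder r(x) = x - 2 ≠ 0 (and deg r < deg g), so g ∤ f, i.e. f ∉ (g).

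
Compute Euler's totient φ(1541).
φ(1541) = 1452

φ is multiplicative, with φ(p^e) = p^e − p^(e−1). Factorise 1541 = 23 · 67. Then
  φ(1541) = (23 − 1) · (67 − 1) = 22 · 66 = 1452.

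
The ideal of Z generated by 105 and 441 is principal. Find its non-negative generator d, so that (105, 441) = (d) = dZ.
In the PID Z, (a, b) is generated by gcd(a, b). Compute gcd(441, 105) with the extended Euclidean algorithm, tracking rows (r, s, t) with s·441 + t·105 = r:
  row A: (441, 1, 0)   [1·441 + 0·105 = 441]
  row B: (105, 0, 1)   [0·441 + 1·105 = 105]
  441 = 4·105 + 21   → row C = row A − 4·row B = (21, 1, −4)   [check: 1·441 − 4·105 = 21]
  105 = 5·21 + 0   → remainder 0, stop. gcd = 21 (last nonzero row C).
So gcd(105, 441) = 21, with Bézout identity 1·441 − 4·105 = 21. Containment (⊇): the Bézout identity exhibits 21 as an element of (105, 441), giving (21) ⊆ (105, 441). Containment (⊆): since 21 | 105 and 21 | 441 (105 = 21·5, 441 = 21·21), every Z-linear combination of 105 and 441 is divisible by 21, so (105, 441) ⊆ (21). Therefore (105, 441) = (21), d = 21.

Final answer: (105, 441) = (21); d = 21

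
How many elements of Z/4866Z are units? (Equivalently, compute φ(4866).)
An element a ∈ Z/4866Z is a unit iff gcd(a, 4866) = 1, so the number of units is φ(4866). φ is multiplicative, with φ(p^e) = p^e − p^(e−1). Factorise 4866 = 2 · 3 · 811. Then
  φ(4866) = (2 − 1) · (3 − 1) · (811 − 1) = 1 · 2 · 810 = 1620.

Final answer: Z/4866Z has φ(4866) = 1620 units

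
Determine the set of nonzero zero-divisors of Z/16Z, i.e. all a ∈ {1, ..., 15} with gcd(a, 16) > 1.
nonzero zero-divisors of Z/16Z = {2, 4, 6, 8, 10, 12, 14}

An element a ∈ Z/16Z (with a ≠ 0) is a zero-divisor iff gcd(a, 16) > 1 (because a is a unit precisely when gcd(a, n) = 1, and in Z/nZ every nonzero, non-unit element is a zero-divisor). Scan a = 1, ..., 15 and keep those with gcd(a, 16) > 1:
  gcd(2, 16) = 2, gcd(4, 16) = 4, gcd(6, 16) = 2, gcd(8, 16) = 8, gcd(10, 16) = 2, gcd(12, 16) = 4, gcd(14, 16) = 2.
All other a ∈ {1, ..., 15} have gcd(a, 16) = 1 and are units. So the nonzero zero-divisors are exactly the 7 values of a appearing in this scan.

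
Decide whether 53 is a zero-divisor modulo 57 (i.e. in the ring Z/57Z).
gcd(53, 57) = 1, so 53 is a unit in Z/57Z (it has a multiplicative inverse). A unit cannot be a zero-divisor: if 53·b ≡ 0 then multiplying both sides by 53^(−1) gives b ≡ 0. So 53 is not a zero-divisor.

Final answer: NO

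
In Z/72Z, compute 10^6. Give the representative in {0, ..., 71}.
Use repeated squaring. Binary(6) = 110. Walk through the bits of the exponent 6 left-to-right: at each bit after the leading one, square the running value, then multiply by 10 if the bit is 1 (always reducing mod 72):
  bit 1 = 1 (leading): start with 10.
  bit 2 = 1: square 10^2 = 100 ≡ 28; bit is 1, so multiply 28·10 = 280 ≡ 64 (mod 72).
  bit 3 = 0: square 64^2 = 4096 ≡ 64 (mod 72).
Final value: 10^6 ≡ 64 (mod 72).

Final answer: 64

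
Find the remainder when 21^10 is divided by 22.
1

Use repeated squaring. Binary(10) = 1010. Walk through the bits of the exponent 10 left-to-right: at each bit after the leading one, square the running value, then multiply by 21 if the bit is 1 (always reducing mod 22):
  bit 1 = 1 (leading): start with 21.
  bit 2 = 0: square 21^2 = 441 ≡ 1 (mod 22).
  bit 3 = 1: square 1^2 = 1; bit is 1, so multiply 1·21 = 21 (mod 22).
  bit 4 = 0: square 21^2 = 441 ≡ 1 (mod 22).
Final value: 21^10 ≡ 1 (mod 22).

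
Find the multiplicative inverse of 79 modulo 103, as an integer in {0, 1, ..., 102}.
Apply the extended Euclidean algorithm to (103, 79), tracking rows (r, s, t) with s·103 + t·79 = r. Each division r_prev = q·r_cur + r_new produces the new row as (previous row) − q·(current row):
  row A: (103, 1, 0)   [1·103 + 0·79 = 103]
  row B: (79, 0, 1)   [0·103 + 1·79 = 79]
  103 = 1·79 + 24   → row C = row A − 1·row B = (24, 1, −1)   [check: 1·103 − 1·79 = 24]
  79 = 3·24 + 7   → row D = row B − 3·row C = (7, −3, 4)   [check: −3·103 + 4·79 = 7]
  24 = 3·7 + 3   → row E = row C − 3·row D = (3, 10, −13)   [check: 10·103 − 13·79 = 3]
  7 = 2·3 + 1   → row F = row D − 2·row E = (1, −23, 30)   [check: −23·103 + 30·79 = 1]
  3 = 3·1 + 0   → remainder 0, stop. gcd = 1 (last nonzero row F).
The gcd is 1, so 79 is invertible mod 103. The last nonzero row gives −23·103 + 30·79 = 1, so t = 30. So 79^(−1) ≡ 30 (mod 103). Verify: 79 · 30 = 2370 ≡ 1 (mod 103). ✓

Final answer: 79^(−1) ≡ 30 (mod 103)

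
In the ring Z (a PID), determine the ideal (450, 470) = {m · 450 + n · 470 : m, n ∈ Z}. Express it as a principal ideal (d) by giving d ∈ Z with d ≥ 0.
In the PID Z, (a, b) is generated by gcd(a, b). Compute gcd(470, 450) with the extended Euclidean algorithm, tracking rows (r, s, t) with s·470 + t·450 = r:
  row A: (470, 1, 0)   [1·470 + 0·450 = 470]
  row B: (450, 0, 1)   [0·470 + 1·450 = 450]
  470 = 1·450 + 20   → row C = row A − 1·row B = (20, 1, −1)   [check: 1·470 − 1·450 = 20]
  450 = 22·20 + 10   → row D = row B − 22·row C = (10, −22, 23)   [check: −22·470 + 23·450 = 10]
  20 = 2·10 + 0   → remainder 0, stop. gcd = 10 (last nonzero row D).
So gcd(450, 470) = 10, with Bézout identity −22·470 + 23·450 = 10. Containment (⊇): the Bézout identity exhibits 10 as an element of (450, 470), giving (10) ⊆ (450, 470). Containment (⊆): since 10 | 450 and 10 | 470 (450 = 10·45, 470 = 10·47), every Z-linear combination of 450 and 470 is divisible by 10, so (450, 470) ⊆ (10). Therefore (450, 470) = (10), d = 10.

Final answer: (450, 470) = (10); d = 10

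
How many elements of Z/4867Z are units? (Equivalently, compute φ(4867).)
Z/4867Z has φ(4867) = 4680 units

An element a ∈ Z/4867Z is a unit iff gcd(a, 4867) = 1, so the number of units is φ(4867). φ is multiplicative, with φ(p^e) = p^e − p^(e−1). Factorise 4867 = 31 · 157. Then
  φ(4867) = (31 − 1) · (157 − 1) = 30 · 156 = 4680.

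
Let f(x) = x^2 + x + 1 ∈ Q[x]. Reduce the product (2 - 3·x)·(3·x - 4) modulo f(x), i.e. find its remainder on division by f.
First multiply in Q[x] without reducing: a · b = -9·x^2 + 18·x - 8. Now divide by f(x) = x^2 + x + 1, eliminating the leading term at each step:
  leading term -9·x^2: subtract (-9)·f(x) = -9·x^2 - 9·x - 9, leaving 27·x + 1
The degree is now < 2, so this is the remainder. Hence a · b ≡ 27·x + 1 in Q[x]/(f).

Final answer: a · b ≡ 27·x + 1 (mod f(x))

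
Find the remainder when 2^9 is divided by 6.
Use repeated squaring. Binary(9) = 1001. Walk through the bits of the exponent 9 left-to-right: at each bit after the leading one, square the running value, then multiply by 2 if the bit is 1 (always reducing mod 6):
  bit 1 = 1 (leading): start with 2.
  bit 2 = 0: square 2^2 = 4 (mod 6).
  bit 3 = 0: square 4^2 = 16 ≡ 4 (mod 6).
  bit 4 = 1: square 4^2 = 16 ≡ 4; bit is 1, so multiply 4·2 = 8 ≡ 2 (mod 6).
Final value: 2^9 ≡ 2 (mod 6).

Final answer: 2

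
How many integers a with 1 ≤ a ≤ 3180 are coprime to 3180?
The number of a ∈ {1, ..., 3180} with gcd(a, 3180) = 1 is by definition Euler's totient φ(3180). φ is multiplicative, with φ(p^e) = p^e − p^(e−1). Factorise 3180 = 2^2 · 3 · 5 · 53. Then
  φ(3180) = (2^2 − 2^1) · (3 − 1) · (5 − 1) · (53 − 1) = 2 · 2 · 4 · 52 = 832.
So there are 832 such integers.

Final answer: 832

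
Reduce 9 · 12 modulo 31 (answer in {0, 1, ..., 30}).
Both factors are already reduced mod 31. 9 · 12 = 108. Dividing by 31: 108 = 3·31 + 15. So (9 · 12) mod 31 = 15.

Final answer: 15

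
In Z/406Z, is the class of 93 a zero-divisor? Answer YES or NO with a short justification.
NO

gcd(93, 406) = 1, so 93 is a unit in Z/406Z (it has a multiplicative inverse). A unit cannot be a zero-divisor: if 93·b ≡ 0 then multiplying both sides by 93^(−1) gives b ≡ 0. So 93 is not a zero-divisor.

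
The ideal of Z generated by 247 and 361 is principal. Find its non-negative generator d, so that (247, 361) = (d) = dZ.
In the PID Z, (a, b) is generated by gcd(a, b). Compute gcd(361, 247) with the extended Euclidean algorithm, tracking rows (r, s, t) with s·361 + t·247 = r:
  row A: (361, 1, 0)   [1·361 + 0·247 = 361]
  row B: (247, 0, 1)   [0·361 + 1·247 = 247]
  361 = 1·247 + 114   → row C = row A − 1·row B = (114, 1, −1)   [check: 1·361 − 1·247 = 114]
  247 = 2·114 + 19   → row D = row B − 2·row C = (19, −2, 3)   [check: −2·361 + 3·247 = 19]
  114 = 6·19 + 0   → remainder 0, stop. gcd = 19 (last nonzero row D).
So gcd(247, 361) = 19, with Bézout identity −2·361 + 3·247 = 19. Containment (⊇): the Bézout identity exhibits 19 as an element of (247, 361), giving (19) ⊆ (247, 361). Containment (⊆): since 19 | 247 and 19 | 361 (247 = 19·13, 361 = 19·19), every Z-linear combination of 247 and 361 is divisible by 19, so (247, 361) ⊆ (19). Therefore (247, 361) = (19), d = 19.

Final answer: (247, 361) = (19); d = 19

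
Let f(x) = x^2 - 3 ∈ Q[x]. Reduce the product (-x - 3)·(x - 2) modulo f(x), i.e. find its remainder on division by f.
First multiply in Q[x] without reducing: a · b = -x^2 - x + 6. Now divide by f(x) = x^2 - 3, eliminating the leading term at each step:
  leading term -x^2: subtract (-1)·f(x) = 3 - x^2, leaving 3 - x
The degree is now < 2, so this is the remainder. Hence a · b ≡ 3 - x in Q[x]/(f).

Final answer: a · b ≡ 3 - x (mod f(x))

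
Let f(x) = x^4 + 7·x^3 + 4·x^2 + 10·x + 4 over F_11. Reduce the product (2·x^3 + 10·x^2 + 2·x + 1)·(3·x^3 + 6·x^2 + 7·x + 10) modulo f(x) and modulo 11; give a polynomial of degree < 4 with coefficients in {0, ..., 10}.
Multiply as integer polynomials: a · b = 6·x^6 + 42·x^5 + 80·x^4 + 105·x^3 + 120·x^2 + 27·x + 10. Reducing coefficients mod 11: a · b ≡ 6·x^6 + 9·x^5 + 3·x^4 + 6·x^3 + 10·x^2 + 5·x + 10. Now divide by f(x) = x^4 + 7·x^3 + 4·x^2 + 10·x + 4 in F_11[x], eliminating the leading term at each step:
  leading term 6·x^6: subtract (6·x^2)·f(x) = 6·x^6 + 9·x^5 + 2·x^4 + 5·x^3 + 2·x^2, leaving x^4 + x^3 + 8·x^2 + 5·x + 10 (coefficients mod 11)
  leading term x^4: subtract (1)·f(x) = x^4 + 7·x^3 + 4·x^2 + 10·x + 4, leaving 5·x^3 + 4·x^2 + 6·x + 6 (coefficients mod 11)
The degree is now < 4, so this is the remainder. Hence a · b ≡ 5·x^3 + 4·x^2 + 6·x + 6 in F_11[x]/(f).

Final answer: a · b ≡ 5·x^3 + 4·x^2 + 6·x + 6 (mod f(x))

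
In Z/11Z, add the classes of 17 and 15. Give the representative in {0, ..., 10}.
10

Reduce the summands first: 17 ≡ 6, 15 ≡ 4 (mod 11), so 17 + 15 ≡ 6 + 4 (mod 11). 6 + 4 = 10; 10 = 0·11 + 10, so (17 + 15) mod 11 = 10.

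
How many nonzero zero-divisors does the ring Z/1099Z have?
In Z/1099Z each nonzero element is either a unit (gcd with 1099 is 1) or a zero-divisor (gcd > 1). The number of units is φ(1099): factorise 1099 = 7 · 157, so φ(1099) = (7 − 1) · (157 − 1) = 6 · 156 = 936. The nonzero elements number 1099 − 1 = 1098. Hence the nonzero zero-divisors number 1098 − 936 = 162.

Final answer: Z/1099Z has 162 nonzero zero-divisors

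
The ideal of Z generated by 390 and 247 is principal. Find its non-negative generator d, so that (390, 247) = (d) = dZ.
(390, 247) = (13); d = 13

In the PID Z, (a, b) is generated by gcd(a, b). Compute gcd(390, 247) with the extended Euclidean algorithm, tracking rows (r, s, t) with s·390 + t·247 = r:
  row A: (390, 1, 0)   [1·390 + 0·247 = 390]
  row B: (247, 0, 1)   [0·390 + 1·247 = 247]
  390 = 1·247 + 143   → row C = row A − 1·row B = (143, 1, −1)   [check: 1·390 − 1·247 = 143]
  247 = 1·143 + 104   → row D = row B − 1·row C = (104, −1, 2)   [check: −1·390 + 2·247 = 104]
  143 = 1·104 + 39   → row E = row C − 1·row D = (39, 2, −3)   [check: 2·390 − 3·247 = 39]
  104 = 2·39 + 26   → row F = row D − 2·row E = (26, −5, 8)   [check: −5·390 + 8·247 = 26]
  39 = 1·26 + 13   → row G = row E − 1·row F = (13, 7, −11)   [check: 7·390 − 11·247 = 13]
  26 = 2·13 + 0   → remainder 0, stop. gcd = 13 (last nonzero row G).
So gcd(390, 247) = 13, with Bézout identity 7·390 − 11·247 = 13. Containment (⊇): the Bézout identity exhibits 13 as an element of (390, 247), giving (13) ⊆ (390, 247). Containment (⊆): since 13 | 390 and 13 | 247 (390 = 13·30, 247 = 13·19), every Z-linear combination of 390 and 247 is divisible by 13, so (390, 247) ⊆ (13). Therefore (390, 247) = (13), d = 13.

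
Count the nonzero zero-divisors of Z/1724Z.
Z/1724Z has 863 nonzero zero-divisors

In Z/1724Z each nonzero element is either a unit (gcd with 1724 is 1) or a zero-divisor (gcd > 1). The number of units is φ(1724): factorise 1724 = 2^2 · 431, so φ(1724) = (2^2 − 2^1) · (431 − 1) = 2 · 430 = 860. The nonzero elements number 1724 − 1 = 1723. Hence the nonzero zero-divisors number 1723 − 860 = 863.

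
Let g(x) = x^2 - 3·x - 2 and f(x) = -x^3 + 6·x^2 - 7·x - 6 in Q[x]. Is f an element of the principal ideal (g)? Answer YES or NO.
In Q[x] the ideal (g) consists of all multiples of g, so f ∈ (g) iff g | f, i.e. iff the remainder of f on division by g is 0. Divide f by g (g is monic, so eliminate the leading term of the running remainder at each step):
  leading term -x^3: subtract (-x)·g(x) = -x^3 + 3·x^2 + 2·x, leaving 3·x^2 - 9·x - 6
  leading term 3·x^2: subtract (3)·g(x) = 3·x^2 - 9·x - 6, leaving 0
The remainder is 0, so f(x) = g(x) · h(x) with h(x) = 3 - x. Hence g | f, i.e. f ∈ (g).

Final answer: YES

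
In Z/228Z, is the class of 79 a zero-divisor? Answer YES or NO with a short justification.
gcd(79, 228) = 1, so 79 is a unit in Z/228Z (it has a multiplicative inverse). A unit cannot be a zero-divisor: if 79·b ≡ 0 then multiplying both sides by 79^(−1) gives b ≡ 0. So 79 is not a zero-divisor.

Final answer: NO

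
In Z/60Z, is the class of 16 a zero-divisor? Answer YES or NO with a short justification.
YES

gcd(16, 60) = 4 > 1, so 16 is not a unit in Z/60Z. In Z/nZ every nonzero non-unit is a zero-divisor: explicitly, take b = 60/gcd = 15 ≠ 0 (mod 60); then 16·15 = 240 = 4·60, i.e. 16·15 ≡ 0 (mod 60). So 16 is a zero-divisor.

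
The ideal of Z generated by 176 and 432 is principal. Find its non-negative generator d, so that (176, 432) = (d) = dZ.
(176, 432) = (16); d = 16

In the PID Z, (a, b) is generated by gcd(a, b). Compute gcd(432, 176) with the extended Euclidean algorithm, tracking rows (r, s, t) with s·432 + t·176 = r:
  row A: (432, 1, 0)   [1·432 + 0·176 = 432]
  row B: (176, 0, 1)   [0·432 + 1·176 = 176]
  432 = 2·176 + 80   → row C = row A − 2·row B = (80, 1, −2)   [check: 1·432 − 2·176 = 80]
  176 = 2·80 + 16   → row D = row B − 2·row C = (16, −2, 5)   [check: −2·432 + 5·176 = 16]
  80 = 5·16 + 0   → remainder 0, stop. gcd = 16 (last nonzero row D).
So gcd(176, 432) = 16, with Bézout identity −2·432 + 5·176 = 16. Containment (⊇): the Bézout identity exhibits 16 as an element of (176, 432), giving (16) ⊆ (176, 432). Containment (⊆): since 16 | 176 and 16 | 432 (176 = 16·11, 432 = 16·27), every Z-linear combination of 176 and 432 is divisible by 16, so (176, 432) ⊆ (16). Therefore (176, 432) = (16), d = 16.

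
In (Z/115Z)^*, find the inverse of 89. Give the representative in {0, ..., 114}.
89^(−1) ≡ 84 (mod 115)

Apply the extended Euclidean algorithm to (115, 89), tracking rows (r, s, t) with s·115 + t·89 = r. Each division r_prev = q·r_cur + r_new produces the new row as (previous row) − q·(current row):
  row A: (115, 1, 0)   [1·115 + 0·89 = 115]
  row B: (89, 0, 1)   [0·115 + 1·89 = 89]
  115 = 1·89 + 26   → row C = row A − 1·row B = (26, 1, −1)   [check: 1·115 − 1·89 = 26]
  89 = 3·26 + 11   → row D = row B − 3·row C = (11, −3, 4)   [check: −3·115 + 4·89 = 11]
  26 = 2·11 + 4   → row E = row C − 2·row D = (4, 7, −9)   [check: 7·115 − 9·89 = 4]
  11 = 2·4 + 3   → row F = row D − 2·row E = (3, −17, 22)   [check: −17·115 + 22·89 = 3]
  4 = 1·3 + 1   → row G = row E − 1·row F = (1, 24, −31)   [check: 24·115 − 31·89 = 1]
  3 = 3·1 + 0   → remainder 0, stop. gcd = 1 (last nonzero row G).
The gcd is 1, so 89 is invertible mod 115. The last nonzero row gives 24·115 − 31·89 = 1, so t = −31. So 89^(−1) ≡ −31 ≡ 84 (mod 115). Verify: 89 · 84 = 7476 ≡ 1 (mod 115). ✓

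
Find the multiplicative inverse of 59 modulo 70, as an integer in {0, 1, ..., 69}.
Apply the extended Euclidean algorithm to (70, 59), tracking rows (r, s, t) with s·70 + t·59 = r. Each division r_prev = q·r_cur + r_new produces the new row as (previous row) − q·(current row):
  row A: (70, 1, 0)   [1·70 + 0·59 = 70]
  row B: (59, 0, 1)   [0·70 + 1·59 = 59]
  70 = 1·59 + 11   → row C = row A − 1·row B = (11, 1, −1)   [check: 1·70 − 1·59 = 11]
  59 = 5·11 + 4   → row D = row B − 5·row C = (4, −5, 6)   [check: −5·70 + 6·59 = 4]
  11 = 2·4 + 3   → row E = row C − 2·row D = (3, 11, −13)   [check: 11·70 − 13·59 = 3]
  4 = 1·3 + 1   → row F = row D − 1·row E = (1, −16, 19)   [check: −16·70 + 19·59 = 1]
  3 = 3·1 + 0   → remainder 0, stop. gcd = 1 (last nonzero row F).
The gcd is 1, so 59 is invertible mod 70. The last nonzero row gives −16·70 + 19·59 = 1, so t = 19. So 59^(−1) ≡ 19 (mod 70). Verify: 59 · 19 = 1121 ≡ 1 (mod 70). ✓

Final answer: 59^(−1) ≡ 19 (mod 70)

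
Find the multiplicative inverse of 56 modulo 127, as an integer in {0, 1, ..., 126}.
Apply the extended Euclidean algorithm to (127, 56), tracking rows (r, s, t) with s·127 + t·56 = r. Each division r_prev = q·r_cur + r_new produces the new row as (previous row) − q·(current row):
  row A: (127, 1, 0)   [1·127 + 0·56 = 127]
  row B: (56, 0, 1)   [0·127 + 1·56 = 56]
  127 = 2·56 + 15   → row C = row A − 2·row B = (15, 1, −2)   [check: 1·127 − 2·56 = 15]
  56 = 3·15 + 11   → row D = row B − 3·row C = (11, −3, 7)   [check: −3·127 + 7·56 = 11]
  15 = 1·11 + 4   → row E = row C − 1·row D = (4, 4, −9)   [check: 4·127 − 9·56 = 4]
  11 = 2·4 + 3   → row F = row D − 2·row E = (3, −11, 25)   [check: −11·127 + 25·56 = 3]
  4 = 1·3 + 1   → row G = row E − 1·row F = (1, 15, −34)   [check: 15·127 − 34·56 = 1]
  3 = 3·1 + 0   → remainder 0, stop. gcd = 1 (last nonzero row G).
The gcd is 1, so 56 is invertible mod 127. The last nonzero row gives 15·127 − 34·56 = 1, so t = −34. So 56^(−1) ≡ −34 ≡ 93 (mod 127). Verify: 56 · 93 = 5208 ≡ 1 (mod 127). ✓

Final answer: 56^(−1) ≡ 93 (mod 127)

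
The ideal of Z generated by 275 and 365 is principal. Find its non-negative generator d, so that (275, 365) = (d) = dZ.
In the PID Z, (a, b) is generated by gcd(a, b). Compute gcd(365, 275) with the extended Euclidean algorithm, tracking rows (r, s, t) with s·365 + t·275 = r:
  row A: (365, 1, 0)   [1·365 + 0·275 = 365]
  row B: (275, 0, 1)   [0·365 + 1·275 = 275]
  365 = 1·275 + 90   → row C = row A − 1·row B = (90, 1, −1)   [check: 1·365 − 1·275 = 90]
  275 = 3·90 + 5   → row D = row B − 3·row C = (5, −3, 4)   [check: −3·365 + 4·275 = 5]
  90 = 18·5 + 0   → remainder 0, stop. gcd = 5 (last nonzero row D).
So gcd(275, 365) = 5, with Bézout identity −3·365 + 4·275 = 5. Containment (⊇): the Bézout identity exhibits 5 as an element of (275, 365), giving (5) ⊆ (275, 365). Containment (⊆): since 5 | 275 and 5 | 365 (275 = 5·55, 365 = 5·73), every Z-linear combination of 275 and 365 is divisible by 5, so (275, 365) ⊆ (5). Therefore (275, 365) = (5), d = 5.

Final answer: (275, 365) = (5); d = 5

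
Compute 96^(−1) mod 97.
96^(−1) ≡ 96 (mod 97)

Apply the extended Euclidean algorithm to (97, 96), tracking rows (r, s, t) with s·97 + t·96 = r. Each division r_prev = q·r_cur + r_new produces the new row as (previous row) − q·(current row):
  row A: (97, 1, 0)   [1·97 + 0·96 = 97]
  row B: (96, 0, 1)   [0·97 + 1·96 = 96]
  97 = 1·96 + 1   → row C = row A − 1·row B = (1, 1, −1)   [check: 1·97 − 1·96 = 1]
  96 = 96·1 + 0   → remainder 0, stop. gcd = 1 (last nonzero row C).
The gcd is 1, so 96 is invertible mod 97. The last nonzero row gives 1·97 − 1·96 = 1, so t = −1. So 96^(−1) ≡ −1 ≡ 96 (mod 97). Verify: 96 · 96 = 9216 ≡ 1 (mod 97). ✓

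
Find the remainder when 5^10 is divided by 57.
43

Use repeated squaring. Binary(10) = 1010. Walk through the bits of the exponent 10 left-to-right: at each bit after the leading one, square the running value, then multiply by 5 if the bit is 1 (always reducing mod 57):
  bit 1 = 1 (leading): start with 5.
  bit 2 = 0: square 5^2 = 25 (mod 57).
  bit 3 = 1: square 25^2 = 625 ≡ 55; bit is 1, so multiply 55·5 = 275 ≡ 47 (mod 57).
  bit 4 = 0: square 47^2 = 2209 ≡ 43 (mod 57).
Final value: 5^10 ≡ 43 (mod 57).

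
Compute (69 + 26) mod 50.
Reduce the summands first: 69 ≡ 19 (mod 50), so 69 + 26 ≡ 19 + 26 (mod 50). 19 + 26 = 45; 45 = 0·50 + 45, so (69 + 26) mod 50 = 45.

Final answer: 45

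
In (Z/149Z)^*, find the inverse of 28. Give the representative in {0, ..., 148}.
28^(−1) ≡ 16 (mod 149)

Apply the extended Euclidean algorithm to (149, 28), tracking rows (r, s, t) with s·149 + t·28 = r. Each division r_prev = q·r_cur + r_new produces the new row as (previous row) − q·(current row):
  row A: (149, 1, 0)   [1·149 + 0·28 = 149]
  row B: (28, 0, 1)   [0·149 + 1·28 = 28]
  149 = 5·28 + 9   → row C = row A − 5·row B = (9, 1, −5)   [check: 1·149 − 5·28 = 9]
  28 = 3·9 + 1   → row D = row B − 3·row C = (1, −3, 16)   [check: −3·149 + 16·28 = 1]
  9 = 9·1 + 0   → remainder 0, stop. gcd = 1 (last nonzero row D).
The gcd is 1, so 28 is invertible mod 149. The last nonzero row gives −3·149 + 16·28 = 1, so t = 16. So 28^(−1) ≡ 16 (mod 149). Verify: 28 · 16 = 448 ≡ 1 (mod 149). ✓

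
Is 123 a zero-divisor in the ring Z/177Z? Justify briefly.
YES

gcd(123, 177) = 3 > 1, so 123 is not a unit in Z/177Z. In Z/nZ every nonzero non-unit is a zero-divisor: explicitly, take b = 177/gcd = 59 ≠ 0 (mod 177); then 123·59 = 7257 = 41·177, i.e. 123·59 ≡ 0 (mod 177). So 123 is a zero-divisor.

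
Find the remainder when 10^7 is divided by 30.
10

Use repeated squaring. Binary(7) = 111. Walk through the bits of the exponent 7 left-to-right: at each bit after the leading one, square the running value, then multiply by 10 if the bit is 1 (always reducing mod 30):
  bit 1 = 1 (leading): start with 10.
  bit 2 = 1: square 10^2 = 100 ≡ 10; bit is 1, so multiply 10·10 = 100 ≡ 10 (mod 30).
  bit 3 = 1: square 10^2 = 100 ≡ 10; bit is 1, so multiply 10·10 = 100 ≡ 10 (mod 30).
Final value: 10^7 ≡ 10 (mod 30).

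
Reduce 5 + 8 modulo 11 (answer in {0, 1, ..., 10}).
Both summands are already reduced mod 11. 5 + 8 = 13; 13 = 1·11 + 2, so (5 + 8) mod 11 = 2.

Final answer: 2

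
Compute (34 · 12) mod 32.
24

Reduce the factors first: 34 ≡ 2 (mod 32), so 34 · 12 ≡ 2 · 12 (mod 32). 2 · 12 = 24. Dividing by 32: 24 = 0·32 + 24. So (34 · 12) mod 32 = 24.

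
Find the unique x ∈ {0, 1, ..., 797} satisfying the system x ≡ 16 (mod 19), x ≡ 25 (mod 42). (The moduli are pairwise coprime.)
x ≡ 529 (mod 798); the representative in [0, 798) is 529

The moduli 19, 42 are pairwise coprime, so by the CRT there is a unique solution mod 19·42 = 798.
Solve by successive substitution. Start with x ≡ 16 (mod 19).
  Combine with x ≡ 25 (mod 42): write x = 16 + 19·t and require 16 + 19·t ≡ 25 (mod 42), i.e. 19·t ≡ 25 − 16 ≡ 9 (mod 42). Since 19^(−1) ≡ 31 (mod 42), t ≡ 31·9 ≡ 27 (mod 42). So x ≡ 16 + 19·27 = 529 (mod 798).
Unique solution in [0, 798): x = 529.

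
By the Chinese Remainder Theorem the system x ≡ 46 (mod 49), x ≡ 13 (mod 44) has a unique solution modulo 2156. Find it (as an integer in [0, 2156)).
x ≡ 585 (mod 2156); the representative in [0, 2156) is 585

The moduli 49, 44 are pairwise coprime, so by the CRT there is a unique solution mod 49·44 = 2156.
Solve by successive substitution. Start with x ≡ 46 (mod 49).
  Combine with x ≡ 13 (mod 44): write x = 46 + 49·t and require 46 + 49·t ≡ 13 (mod 44), i.e. 49·t ≡ 13 − 46 ≡ 11 (mod 44). Since 49^(−1) ≡ 9 (mod 44) (49 ≡ 5 (mod 44)), t ≡ 9·11 ≡ 11 (mod 44). So x ≡ 46 + 49·11 = 585 (mod 2156).
Unique solution in [0, 2156): x = 585.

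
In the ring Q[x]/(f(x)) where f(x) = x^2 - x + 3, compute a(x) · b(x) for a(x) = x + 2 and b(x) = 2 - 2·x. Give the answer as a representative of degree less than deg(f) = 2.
a · b ≡ 10 - 4·x (mod f(x))

First multiply in Q[x] without reducing: a · b = -2·x^2 - 2·x + 4. Now divide by f(x) = x^2 - x + 3, eliminating the leading term at each step:
  leading term -2·x^2: subtract (-2)·f(x) = -2·x^2 + 2·x - 6, leaving 10 - 4·x
The degree is now < 2, so this is the remainder. Hence a · b ≡ 10 - 4·x in Q[x]/(f).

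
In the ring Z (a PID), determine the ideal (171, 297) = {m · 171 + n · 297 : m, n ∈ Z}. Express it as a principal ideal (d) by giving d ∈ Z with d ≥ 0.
(171, 297) = (9); d = 9

In the PID Z, (a, b) is generated by gcd(a, b). Compute gcd(297, 171) with the extended Euclidean algorithm, tracking rows (r, s, t) with s·297 + t·171 = r:
  row A: (297, 1, 0)   [1·297 + 0·171 = 297]
  row B: (171, 0, 1)   [0·297 + 1·171 = 171]
  297 = 1·171 + 126   → row C = row A − 1·row B = (126, 1, −1)   [check: 1·297 − 1·171 = 126]
  171 = 1·126 + 45   → row D = row B − 1·row C = (45, −1, 2)   [check: −1·297 + 2·171 = 45]
  126 = 2·45 + 36   → row E = row C − 2·row D = (36, 3, −5)   [check: 3·297 − 5·171 = 36]
  45 = 1·36 + 9   → row F = row D − 1·row E = (9, −4, 7)   [check: −4·297 + 7·171 = 9]
  36 = 4·9 + 0   → remainder 0, stop. gcd = 9 (last nonzero row F).
So gcd(171, 297) = 9, with Bézout identity −4·297 + 7·171 = 9. Containment (⊇): the Bézout identity exhibits 9 as an element of (171, 297), giving (9) ⊆ (171, 297). Containment (⊆): since 9 | 171 and 9 | 297 (171 = 9·19, 297 = 9·33), every Z-linear combination of 171 and 297 is divisible by 9, so (171, 297) ⊆ (9). Therefore (171, 297) = (9), d = 9.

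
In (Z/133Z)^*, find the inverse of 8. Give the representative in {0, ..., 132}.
Apply the extended Euclidean algorithm to (133, 8), tracking rows (r, s, t) with s·133 + t·8 = r. Each division r_prev = q·r_cur + r_new produces the new row as (previous row) − q·(current row):
  row A: (133, 1, 0)   [1·133 + 0·8 = 133]
  row B: (8, 0, 1)   [0·133 + 1·8 = 8]
  133 = 16·8 + 5   → row C = row A − 16·row B = (5, 1, −16)   [check: 1·133 − 16·8 = 5]
  8 = 1·5 + 3   → row D = row B − 1·row C = (3, −1, 17)   [check: −1·133 + 17·8 = 3]
  5 = 1·3 + 2   → row E = row C − 1·row D = (2, 2, −33)   [check: 2·133 − 33·8 = 2]
  3 = 1·2 + 1   → row F = row D − 1·row E = (1, −3, 50)   [check: −3·133 + 50·8 = 1]
  2 = 2·1 + 0   → remainder 0, stop. gcd = 1 (last nonzero row F).
The gcd is 1, so 8 is invertible mod 133. The last nonzero row gives −3·133 + 50·8 = 1, so t = 50. So 8^(−1) ≡ 50 (mod 133). Verify: 8 · 50 = 400 ≡ 1 (mod 133). ✓

Final answer: 8^(−1) ≡ 50 (mod 133)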